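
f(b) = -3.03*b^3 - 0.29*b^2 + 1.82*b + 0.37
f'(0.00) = 1.82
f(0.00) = 0.37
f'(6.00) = -328.90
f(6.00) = -653.63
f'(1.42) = -17.33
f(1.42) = -6.31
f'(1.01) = -8.04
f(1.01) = -1.21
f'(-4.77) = -202.24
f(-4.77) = 313.94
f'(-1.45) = -16.45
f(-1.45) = 6.36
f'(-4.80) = -204.83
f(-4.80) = 320.05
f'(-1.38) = -14.69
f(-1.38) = 5.27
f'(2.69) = -65.52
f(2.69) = -55.81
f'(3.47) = -109.64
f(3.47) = -123.41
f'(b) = -9.09*b^2 - 0.58*b + 1.82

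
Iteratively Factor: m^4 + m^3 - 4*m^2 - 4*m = (m)*(m^3 + m^2 - 4*m - 4) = m*(m - 2)*(m^2 + 3*m + 2) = m*(m - 2)*(m + 2)*(m + 1)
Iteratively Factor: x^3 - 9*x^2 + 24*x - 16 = (x - 4)*(x^2 - 5*x + 4) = (x - 4)^2*(x - 1)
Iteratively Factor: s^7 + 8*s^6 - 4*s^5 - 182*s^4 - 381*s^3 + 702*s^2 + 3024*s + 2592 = (s + 3)*(s^6 + 5*s^5 - 19*s^4 - 125*s^3 - 6*s^2 + 720*s + 864) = (s - 3)*(s + 3)*(s^5 + 8*s^4 + 5*s^3 - 110*s^2 - 336*s - 288) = (s - 3)*(s + 3)^2*(s^4 + 5*s^3 - 10*s^2 - 80*s - 96) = (s - 4)*(s - 3)*(s + 3)^2*(s^3 + 9*s^2 + 26*s + 24) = (s - 4)*(s - 3)*(s + 2)*(s + 3)^2*(s^2 + 7*s + 12) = (s - 4)*(s - 3)*(s + 2)*(s + 3)^2*(s + 4)*(s + 3)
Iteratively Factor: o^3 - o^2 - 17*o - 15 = (o + 1)*(o^2 - 2*o - 15) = (o + 1)*(o + 3)*(o - 5)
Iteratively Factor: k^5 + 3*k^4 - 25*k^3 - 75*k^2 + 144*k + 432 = (k + 3)*(k^4 - 25*k^2 + 144) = (k - 4)*(k + 3)*(k^3 + 4*k^2 - 9*k - 36) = (k - 4)*(k - 3)*(k + 3)*(k^2 + 7*k + 12) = (k - 4)*(k - 3)*(k + 3)*(k + 4)*(k + 3)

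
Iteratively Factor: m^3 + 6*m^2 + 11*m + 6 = (m + 2)*(m^2 + 4*m + 3) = (m + 2)*(m + 3)*(m + 1)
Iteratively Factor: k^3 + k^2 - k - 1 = (k + 1)*(k^2 - 1) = (k - 1)*(k + 1)*(k + 1)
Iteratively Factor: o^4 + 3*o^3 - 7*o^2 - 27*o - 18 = (o - 3)*(o^3 + 6*o^2 + 11*o + 6) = (o - 3)*(o + 3)*(o^2 + 3*o + 2) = (o - 3)*(o + 1)*(o + 3)*(o + 2)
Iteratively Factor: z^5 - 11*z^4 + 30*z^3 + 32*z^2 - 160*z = (z - 4)*(z^4 - 7*z^3 + 2*z^2 + 40*z) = (z - 4)^2*(z^3 - 3*z^2 - 10*z) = (z - 5)*(z - 4)^2*(z^2 + 2*z) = (z - 5)*(z - 4)^2*(z + 2)*(z)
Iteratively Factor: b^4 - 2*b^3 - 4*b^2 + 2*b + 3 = (b + 1)*(b^3 - 3*b^2 - b + 3) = (b - 3)*(b + 1)*(b^2 - 1) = (b - 3)*(b + 1)^2*(b - 1)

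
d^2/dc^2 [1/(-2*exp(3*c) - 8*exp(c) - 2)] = (-(3*exp(2*c) + 4)^2*exp(c) + (9*exp(2*c) + 4)*(exp(3*c) + 4*exp(c) + 1)/2)*exp(c)/(exp(3*c) + 4*exp(c) + 1)^3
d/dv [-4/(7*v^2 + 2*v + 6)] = 8*(7*v + 1)/(7*v^2 + 2*v + 6)^2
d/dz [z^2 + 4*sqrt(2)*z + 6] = 2*z + 4*sqrt(2)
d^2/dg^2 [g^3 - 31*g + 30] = 6*g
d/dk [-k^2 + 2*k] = 2 - 2*k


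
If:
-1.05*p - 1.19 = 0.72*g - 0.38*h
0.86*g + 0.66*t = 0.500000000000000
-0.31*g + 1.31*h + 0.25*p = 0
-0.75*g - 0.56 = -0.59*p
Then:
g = -1.10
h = -0.17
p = -0.44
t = 2.19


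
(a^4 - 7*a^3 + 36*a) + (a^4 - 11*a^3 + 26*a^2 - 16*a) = 2*a^4 - 18*a^3 + 26*a^2 + 20*a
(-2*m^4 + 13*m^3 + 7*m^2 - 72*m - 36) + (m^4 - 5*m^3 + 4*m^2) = -m^4 + 8*m^3 + 11*m^2 - 72*m - 36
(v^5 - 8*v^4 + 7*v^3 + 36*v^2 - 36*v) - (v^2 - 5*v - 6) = v^5 - 8*v^4 + 7*v^3 + 35*v^2 - 31*v + 6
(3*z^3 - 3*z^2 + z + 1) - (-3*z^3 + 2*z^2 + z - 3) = 6*z^3 - 5*z^2 + 4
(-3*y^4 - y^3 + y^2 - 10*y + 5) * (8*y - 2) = -24*y^5 - 2*y^4 + 10*y^3 - 82*y^2 + 60*y - 10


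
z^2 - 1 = (z - 1)*(z + 1)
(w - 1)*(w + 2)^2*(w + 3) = w^4 + 6*w^3 + 9*w^2 - 4*w - 12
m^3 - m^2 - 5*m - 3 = (m - 3)*(m + 1)^2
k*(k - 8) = k^2 - 8*k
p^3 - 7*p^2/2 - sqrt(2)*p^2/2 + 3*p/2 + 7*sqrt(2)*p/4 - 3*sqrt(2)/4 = (p - 3)*(p - 1/2)*(p - sqrt(2)/2)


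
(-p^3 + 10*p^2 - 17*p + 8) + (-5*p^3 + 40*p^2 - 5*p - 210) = -6*p^3 + 50*p^2 - 22*p - 202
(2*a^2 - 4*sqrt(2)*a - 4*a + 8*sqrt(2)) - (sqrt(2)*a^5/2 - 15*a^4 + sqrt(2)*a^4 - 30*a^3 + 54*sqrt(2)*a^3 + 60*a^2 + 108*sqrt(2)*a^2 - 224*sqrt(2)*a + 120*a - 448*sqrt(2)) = -sqrt(2)*a^5/2 - sqrt(2)*a^4 + 15*a^4 - 54*sqrt(2)*a^3 + 30*a^3 - 108*sqrt(2)*a^2 - 58*a^2 - 124*a + 220*sqrt(2)*a + 456*sqrt(2)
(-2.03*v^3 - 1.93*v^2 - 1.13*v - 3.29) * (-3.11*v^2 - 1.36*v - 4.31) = 6.3133*v^5 + 8.7631*v^4 + 14.8884*v^3 + 20.087*v^2 + 9.3447*v + 14.1799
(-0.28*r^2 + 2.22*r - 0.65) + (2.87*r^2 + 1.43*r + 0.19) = 2.59*r^2 + 3.65*r - 0.46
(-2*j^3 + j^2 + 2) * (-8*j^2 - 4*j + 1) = 16*j^5 - 6*j^3 - 15*j^2 - 8*j + 2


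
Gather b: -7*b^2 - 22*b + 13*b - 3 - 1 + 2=-7*b^2 - 9*b - 2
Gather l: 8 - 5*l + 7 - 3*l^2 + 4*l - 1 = -3*l^2 - l + 14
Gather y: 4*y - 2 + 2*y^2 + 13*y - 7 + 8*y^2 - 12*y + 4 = 10*y^2 + 5*y - 5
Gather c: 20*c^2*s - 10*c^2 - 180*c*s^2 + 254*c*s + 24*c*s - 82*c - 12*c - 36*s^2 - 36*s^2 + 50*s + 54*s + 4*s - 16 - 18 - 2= c^2*(20*s - 10) + c*(-180*s^2 + 278*s - 94) - 72*s^2 + 108*s - 36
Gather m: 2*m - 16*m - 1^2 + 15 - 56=-14*m - 42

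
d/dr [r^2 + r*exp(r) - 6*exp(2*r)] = r*exp(r) + 2*r - 12*exp(2*r) + exp(r)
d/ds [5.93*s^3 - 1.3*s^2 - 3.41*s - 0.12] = 17.79*s^2 - 2.6*s - 3.41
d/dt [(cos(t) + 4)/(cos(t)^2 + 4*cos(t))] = sin(t)/cos(t)^2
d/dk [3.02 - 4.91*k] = -4.91000000000000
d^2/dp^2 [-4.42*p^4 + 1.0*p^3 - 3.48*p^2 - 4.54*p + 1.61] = -53.04*p^2 + 6.0*p - 6.96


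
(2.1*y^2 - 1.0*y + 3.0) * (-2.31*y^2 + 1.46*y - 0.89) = -4.851*y^4 + 5.376*y^3 - 10.259*y^2 + 5.27*y - 2.67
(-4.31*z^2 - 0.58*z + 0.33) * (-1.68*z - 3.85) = 7.2408*z^3 + 17.5679*z^2 + 1.6786*z - 1.2705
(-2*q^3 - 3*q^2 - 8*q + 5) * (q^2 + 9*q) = -2*q^5 - 21*q^4 - 35*q^3 - 67*q^2 + 45*q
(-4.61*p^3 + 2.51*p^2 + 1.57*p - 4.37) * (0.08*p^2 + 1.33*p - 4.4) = -0.3688*p^5 - 5.9305*p^4 + 23.7479*p^3 - 9.3055*p^2 - 12.7201*p + 19.228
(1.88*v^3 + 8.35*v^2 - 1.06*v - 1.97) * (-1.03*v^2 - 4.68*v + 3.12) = -1.9364*v^5 - 17.3989*v^4 - 32.1206*v^3 + 33.0419*v^2 + 5.9124*v - 6.1464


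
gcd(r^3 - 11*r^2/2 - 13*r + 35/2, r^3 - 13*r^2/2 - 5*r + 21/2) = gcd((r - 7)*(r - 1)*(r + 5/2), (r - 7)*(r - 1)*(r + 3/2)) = r^2 - 8*r + 7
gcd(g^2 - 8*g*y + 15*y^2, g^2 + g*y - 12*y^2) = -g + 3*y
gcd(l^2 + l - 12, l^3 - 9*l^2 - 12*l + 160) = l + 4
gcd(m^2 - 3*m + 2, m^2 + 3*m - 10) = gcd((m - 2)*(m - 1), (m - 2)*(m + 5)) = m - 2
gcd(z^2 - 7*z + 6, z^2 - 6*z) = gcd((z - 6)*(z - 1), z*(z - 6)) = z - 6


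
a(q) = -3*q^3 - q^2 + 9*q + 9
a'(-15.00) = -1986.00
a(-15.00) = 9774.00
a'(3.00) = -78.00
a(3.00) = -54.00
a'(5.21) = -245.72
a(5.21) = -395.52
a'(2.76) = -65.08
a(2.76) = -36.85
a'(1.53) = -15.13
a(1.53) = 9.68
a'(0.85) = 0.80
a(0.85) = 14.09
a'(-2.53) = -43.55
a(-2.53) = 28.41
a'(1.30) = -8.81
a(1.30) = 12.42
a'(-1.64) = -11.93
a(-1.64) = 4.78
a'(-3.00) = -66.00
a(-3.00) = 54.00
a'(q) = -9*q^2 - 2*q + 9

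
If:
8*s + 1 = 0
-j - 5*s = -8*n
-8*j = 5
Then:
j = -5/8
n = -5/32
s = -1/8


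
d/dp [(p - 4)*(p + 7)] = 2*p + 3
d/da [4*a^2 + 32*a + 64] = 8*a + 32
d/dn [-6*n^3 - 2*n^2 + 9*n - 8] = -18*n^2 - 4*n + 9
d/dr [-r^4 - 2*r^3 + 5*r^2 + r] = -4*r^3 - 6*r^2 + 10*r + 1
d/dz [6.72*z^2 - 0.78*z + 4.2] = 13.44*z - 0.78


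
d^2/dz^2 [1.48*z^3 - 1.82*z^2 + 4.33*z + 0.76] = 8.88*z - 3.64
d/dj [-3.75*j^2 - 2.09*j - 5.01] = -7.5*j - 2.09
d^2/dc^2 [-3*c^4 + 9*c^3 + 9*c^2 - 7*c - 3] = -36*c^2 + 54*c + 18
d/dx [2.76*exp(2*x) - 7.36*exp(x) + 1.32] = (5.52*exp(x) - 7.36)*exp(x)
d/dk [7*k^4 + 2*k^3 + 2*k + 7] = 28*k^3 + 6*k^2 + 2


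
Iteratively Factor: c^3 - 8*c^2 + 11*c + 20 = (c - 5)*(c^2 - 3*c - 4) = (c - 5)*(c + 1)*(c - 4)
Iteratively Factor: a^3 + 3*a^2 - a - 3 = (a - 1)*(a^2 + 4*a + 3) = (a - 1)*(a + 3)*(a + 1)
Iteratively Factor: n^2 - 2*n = (n - 2)*(n)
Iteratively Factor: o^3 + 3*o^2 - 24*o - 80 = (o + 4)*(o^2 - o - 20) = (o - 5)*(o + 4)*(o + 4)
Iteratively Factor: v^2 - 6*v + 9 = (v - 3)*(v - 3)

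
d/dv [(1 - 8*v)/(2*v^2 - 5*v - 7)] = (16*v^2 - 4*v + 61)/(4*v^4 - 20*v^3 - 3*v^2 + 70*v + 49)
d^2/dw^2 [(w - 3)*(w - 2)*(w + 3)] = 6*w - 4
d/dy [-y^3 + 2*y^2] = y*(4 - 3*y)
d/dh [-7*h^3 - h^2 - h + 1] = -21*h^2 - 2*h - 1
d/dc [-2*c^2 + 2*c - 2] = 2 - 4*c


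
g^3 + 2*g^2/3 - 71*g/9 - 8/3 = (g - 8/3)*(g + 1/3)*(g + 3)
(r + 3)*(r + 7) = r^2 + 10*r + 21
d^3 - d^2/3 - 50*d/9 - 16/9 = (d - 8/3)*(d + 1/3)*(d + 2)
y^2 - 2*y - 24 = (y - 6)*(y + 4)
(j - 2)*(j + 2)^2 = j^3 + 2*j^2 - 4*j - 8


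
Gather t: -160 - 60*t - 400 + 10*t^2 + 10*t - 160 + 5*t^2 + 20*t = 15*t^2 - 30*t - 720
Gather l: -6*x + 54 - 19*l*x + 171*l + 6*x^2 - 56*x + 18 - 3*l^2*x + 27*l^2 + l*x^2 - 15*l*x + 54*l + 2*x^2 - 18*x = l^2*(27 - 3*x) + l*(x^2 - 34*x + 225) + 8*x^2 - 80*x + 72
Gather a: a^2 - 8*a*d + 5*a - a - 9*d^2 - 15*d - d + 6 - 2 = a^2 + a*(4 - 8*d) - 9*d^2 - 16*d + 4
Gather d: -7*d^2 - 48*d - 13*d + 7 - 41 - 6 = -7*d^2 - 61*d - 40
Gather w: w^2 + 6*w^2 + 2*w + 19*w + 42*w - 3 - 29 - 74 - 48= 7*w^2 + 63*w - 154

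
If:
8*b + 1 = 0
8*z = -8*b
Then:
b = -1/8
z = 1/8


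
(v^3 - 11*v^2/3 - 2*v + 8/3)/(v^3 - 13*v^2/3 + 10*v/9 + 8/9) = 3*(v + 1)/(3*v + 1)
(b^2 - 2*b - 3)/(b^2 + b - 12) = (b + 1)/(b + 4)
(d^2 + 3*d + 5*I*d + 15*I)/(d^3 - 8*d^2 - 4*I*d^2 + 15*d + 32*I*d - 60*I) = (d^2 + d*(3 + 5*I) + 15*I)/(d^3 - 4*d^2*(2 + I) + d*(15 + 32*I) - 60*I)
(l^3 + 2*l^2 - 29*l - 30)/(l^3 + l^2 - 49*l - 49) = (l^2 + l - 30)/(l^2 - 49)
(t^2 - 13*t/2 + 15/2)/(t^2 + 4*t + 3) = (2*t^2 - 13*t + 15)/(2*(t^2 + 4*t + 3))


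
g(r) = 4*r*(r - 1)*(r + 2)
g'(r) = 4*r*(r - 1) + 4*r*(r + 2) + 4*(r - 1)*(r + 2)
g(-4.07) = -170.86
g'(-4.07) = 158.22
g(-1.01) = 8.04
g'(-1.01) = -3.84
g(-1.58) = 6.85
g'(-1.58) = 9.32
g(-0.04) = 0.33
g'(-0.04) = -8.30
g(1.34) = 6.09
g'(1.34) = 24.27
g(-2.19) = -5.31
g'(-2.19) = 32.03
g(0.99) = -0.12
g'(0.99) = 11.68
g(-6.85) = -1043.19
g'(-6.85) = 500.27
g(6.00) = 960.00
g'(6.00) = 472.00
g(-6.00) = -672.00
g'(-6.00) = 376.00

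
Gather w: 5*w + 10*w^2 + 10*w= 10*w^2 + 15*w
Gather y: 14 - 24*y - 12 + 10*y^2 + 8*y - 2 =10*y^2 - 16*y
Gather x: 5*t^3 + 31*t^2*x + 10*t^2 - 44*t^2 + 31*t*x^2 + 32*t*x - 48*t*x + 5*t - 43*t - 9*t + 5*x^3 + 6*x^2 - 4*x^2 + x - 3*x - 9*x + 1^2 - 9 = 5*t^3 - 34*t^2 - 47*t + 5*x^3 + x^2*(31*t + 2) + x*(31*t^2 - 16*t - 11) - 8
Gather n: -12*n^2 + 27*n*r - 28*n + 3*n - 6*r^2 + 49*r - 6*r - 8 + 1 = -12*n^2 + n*(27*r - 25) - 6*r^2 + 43*r - 7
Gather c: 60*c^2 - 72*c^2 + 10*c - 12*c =-12*c^2 - 2*c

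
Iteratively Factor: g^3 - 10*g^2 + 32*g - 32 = (g - 2)*(g^2 - 8*g + 16) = (g - 4)*(g - 2)*(g - 4)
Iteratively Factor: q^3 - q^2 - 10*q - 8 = (q + 2)*(q^2 - 3*q - 4) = (q + 1)*(q + 2)*(q - 4)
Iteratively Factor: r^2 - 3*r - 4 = (r - 4)*(r + 1)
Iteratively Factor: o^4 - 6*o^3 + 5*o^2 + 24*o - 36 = (o - 2)*(o^3 - 4*o^2 - 3*o + 18) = (o - 2)*(o + 2)*(o^2 - 6*o + 9) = (o - 3)*(o - 2)*(o + 2)*(o - 3)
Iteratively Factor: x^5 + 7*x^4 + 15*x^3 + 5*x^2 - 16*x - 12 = (x + 1)*(x^4 + 6*x^3 + 9*x^2 - 4*x - 12) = (x + 1)*(x + 2)*(x^3 + 4*x^2 + x - 6) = (x + 1)*(x + 2)^2*(x^2 + 2*x - 3) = (x - 1)*(x + 1)*(x + 2)^2*(x + 3)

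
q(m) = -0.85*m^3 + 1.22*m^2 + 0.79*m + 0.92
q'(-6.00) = -105.65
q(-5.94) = 217.42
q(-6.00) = 223.70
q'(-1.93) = -13.42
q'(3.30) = -18.93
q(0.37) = 1.34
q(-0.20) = 0.82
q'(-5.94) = -103.68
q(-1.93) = 10.05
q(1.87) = 1.11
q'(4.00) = -30.25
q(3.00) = -8.68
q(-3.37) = 44.64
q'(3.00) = -14.84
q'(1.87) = -3.56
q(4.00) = -30.80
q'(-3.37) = -36.39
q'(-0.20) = 0.20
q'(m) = -2.55*m^2 + 2.44*m + 0.79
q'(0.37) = 1.34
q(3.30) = -13.73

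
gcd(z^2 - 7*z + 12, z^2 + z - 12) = z - 3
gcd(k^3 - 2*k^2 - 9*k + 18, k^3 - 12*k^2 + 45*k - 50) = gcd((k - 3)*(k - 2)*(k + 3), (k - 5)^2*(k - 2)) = k - 2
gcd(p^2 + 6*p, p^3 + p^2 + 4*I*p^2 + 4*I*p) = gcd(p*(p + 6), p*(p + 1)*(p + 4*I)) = p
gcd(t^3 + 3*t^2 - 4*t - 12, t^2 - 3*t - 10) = t + 2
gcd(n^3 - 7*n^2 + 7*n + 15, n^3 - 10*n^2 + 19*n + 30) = n^2 - 4*n - 5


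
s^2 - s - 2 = (s - 2)*(s + 1)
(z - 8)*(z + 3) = z^2 - 5*z - 24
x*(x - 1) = x^2 - x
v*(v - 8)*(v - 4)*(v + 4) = v^4 - 8*v^3 - 16*v^2 + 128*v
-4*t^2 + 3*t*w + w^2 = (-t + w)*(4*t + w)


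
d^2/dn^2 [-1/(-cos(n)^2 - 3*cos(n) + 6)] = (-4*sin(n)^4 + 35*sin(n)^2 - 27*cos(n)/4 - 9*cos(3*n)/4 - 1)/(-sin(n)^2 + 3*cos(n) - 5)^3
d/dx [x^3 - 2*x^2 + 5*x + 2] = 3*x^2 - 4*x + 5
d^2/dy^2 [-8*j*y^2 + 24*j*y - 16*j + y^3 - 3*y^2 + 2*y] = -16*j + 6*y - 6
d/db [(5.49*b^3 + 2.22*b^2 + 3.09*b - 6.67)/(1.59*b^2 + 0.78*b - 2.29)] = (8.7291*b^4 + 8.5644*b^3 - 40.8978*b^2 + 11.043*b - 1.8735)/(2.5281*b^4 + 2.4804*b^3 - 6.6738*b^2 - 3.5724*b + 5.2441)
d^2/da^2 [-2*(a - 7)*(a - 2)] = -4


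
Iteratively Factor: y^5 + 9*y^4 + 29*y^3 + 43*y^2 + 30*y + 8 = (y + 1)*(y^4 + 8*y^3 + 21*y^2 + 22*y + 8) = (y + 1)*(y + 2)*(y^3 + 6*y^2 + 9*y + 4) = (y + 1)*(y + 2)*(y + 4)*(y^2 + 2*y + 1) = (y + 1)^2*(y + 2)*(y + 4)*(y + 1)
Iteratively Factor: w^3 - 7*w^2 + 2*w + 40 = (w - 5)*(w^2 - 2*w - 8) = (w - 5)*(w - 4)*(w + 2)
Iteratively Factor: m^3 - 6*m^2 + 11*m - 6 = (m - 1)*(m^2 - 5*m + 6) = (m - 2)*(m - 1)*(m - 3)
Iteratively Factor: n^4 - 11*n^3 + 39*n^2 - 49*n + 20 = (n - 1)*(n^3 - 10*n^2 + 29*n - 20) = (n - 4)*(n - 1)*(n^2 - 6*n + 5) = (n - 4)*(n - 1)^2*(n - 5)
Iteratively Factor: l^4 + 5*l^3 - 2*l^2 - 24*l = (l + 3)*(l^3 + 2*l^2 - 8*l) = l*(l + 3)*(l^2 + 2*l - 8) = l*(l + 3)*(l + 4)*(l - 2)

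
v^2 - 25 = (v - 5)*(v + 5)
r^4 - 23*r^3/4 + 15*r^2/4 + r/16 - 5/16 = (r - 5)*(r - 1/2)^2*(r + 1/4)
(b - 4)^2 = b^2 - 8*b + 16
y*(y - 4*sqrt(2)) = y^2 - 4*sqrt(2)*y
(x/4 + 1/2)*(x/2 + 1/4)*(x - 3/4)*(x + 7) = x^4/8 + 35*x^3/32 + 91*x^2/64 - 55*x/64 - 21/32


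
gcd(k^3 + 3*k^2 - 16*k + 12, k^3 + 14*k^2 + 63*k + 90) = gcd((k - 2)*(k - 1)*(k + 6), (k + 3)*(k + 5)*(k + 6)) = k + 6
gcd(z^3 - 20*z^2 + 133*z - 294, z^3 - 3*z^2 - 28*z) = z - 7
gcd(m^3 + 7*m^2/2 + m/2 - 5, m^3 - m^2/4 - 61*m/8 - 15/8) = m + 5/2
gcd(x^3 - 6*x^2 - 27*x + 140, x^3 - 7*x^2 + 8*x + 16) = x - 4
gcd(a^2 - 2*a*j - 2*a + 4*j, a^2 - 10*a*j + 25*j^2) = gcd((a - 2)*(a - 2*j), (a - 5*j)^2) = 1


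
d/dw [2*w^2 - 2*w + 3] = 4*w - 2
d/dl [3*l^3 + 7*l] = 9*l^2 + 7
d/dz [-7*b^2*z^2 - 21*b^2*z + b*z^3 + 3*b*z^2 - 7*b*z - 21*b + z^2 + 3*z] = -14*b^2*z - 21*b^2 + 3*b*z^2 + 6*b*z - 7*b + 2*z + 3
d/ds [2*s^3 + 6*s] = 6*s^2 + 6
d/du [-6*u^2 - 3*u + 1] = -12*u - 3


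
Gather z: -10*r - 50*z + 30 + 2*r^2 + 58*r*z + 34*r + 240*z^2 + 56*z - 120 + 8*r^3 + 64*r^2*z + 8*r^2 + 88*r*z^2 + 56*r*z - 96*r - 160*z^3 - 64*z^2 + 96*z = 8*r^3 + 10*r^2 - 72*r - 160*z^3 + z^2*(88*r + 176) + z*(64*r^2 + 114*r + 102) - 90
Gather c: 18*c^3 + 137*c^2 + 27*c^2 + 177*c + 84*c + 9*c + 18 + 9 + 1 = 18*c^3 + 164*c^2 + 270*c + 28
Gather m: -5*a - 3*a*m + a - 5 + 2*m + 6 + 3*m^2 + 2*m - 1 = -4*a + 3*m^2 + m*(4 - 3*a)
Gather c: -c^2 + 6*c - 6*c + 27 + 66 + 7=100 - c^2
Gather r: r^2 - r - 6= r^2 - r - 6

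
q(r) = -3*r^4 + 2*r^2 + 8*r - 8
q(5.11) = -1960.42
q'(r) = -12*r^3 + 4*r + 8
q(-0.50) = -11.69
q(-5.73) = -3222.17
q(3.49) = -400.78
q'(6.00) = -2560.00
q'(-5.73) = 2242.67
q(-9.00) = -19601.00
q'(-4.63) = 1180.51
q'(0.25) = 8.81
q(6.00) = -3776.00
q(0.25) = -5.89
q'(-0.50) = 7.50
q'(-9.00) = 8720.00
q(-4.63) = -1380.79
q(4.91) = -1664.11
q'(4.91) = -1392.81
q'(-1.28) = 28.05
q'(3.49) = -488.14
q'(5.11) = -1572.75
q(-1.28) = -23.02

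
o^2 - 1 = (o - 1)*(o + 1)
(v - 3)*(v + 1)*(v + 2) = v^3 - 7*v - 6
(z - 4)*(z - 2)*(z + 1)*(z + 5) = z^4 - 23*z^2 + 18*z + 40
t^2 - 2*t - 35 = (t - 7)*(t + 5)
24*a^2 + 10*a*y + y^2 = (4*a + y)*(6*a + y)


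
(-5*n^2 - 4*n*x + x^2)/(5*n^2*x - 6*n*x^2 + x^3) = (n + x)/(x*(-n + x))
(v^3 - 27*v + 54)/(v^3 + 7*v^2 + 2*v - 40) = (v^3 - 27*v + 54)/(v^3 + 7*v^2 + 2*v - 40)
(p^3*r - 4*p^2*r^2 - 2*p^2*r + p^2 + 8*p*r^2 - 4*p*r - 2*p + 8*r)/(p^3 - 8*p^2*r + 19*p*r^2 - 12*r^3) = (p^2*r - 2*p*r + p - 2)/(p^2 - 4*p*r + 3*r^2)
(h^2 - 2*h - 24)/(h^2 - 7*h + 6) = (h + 4)/(h - 1)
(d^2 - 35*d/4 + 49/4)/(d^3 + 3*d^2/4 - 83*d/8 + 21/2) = 2*(d - 7)/(2*d^2 + 5*d - 12)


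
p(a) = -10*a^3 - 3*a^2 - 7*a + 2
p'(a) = -30*a^2 - 6*a - 7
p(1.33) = -36.14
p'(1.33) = -68.05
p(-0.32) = 4.26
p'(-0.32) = -8.15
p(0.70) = -7.80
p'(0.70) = -25.90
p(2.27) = -146.32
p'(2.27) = -175.21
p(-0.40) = 4.96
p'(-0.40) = -9.40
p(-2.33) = 128.52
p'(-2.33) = -155.89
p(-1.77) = 60.44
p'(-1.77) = -90.37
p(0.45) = -2.67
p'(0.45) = -15.78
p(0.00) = 2.00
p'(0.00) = -7.00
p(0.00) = 2.00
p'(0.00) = -7.00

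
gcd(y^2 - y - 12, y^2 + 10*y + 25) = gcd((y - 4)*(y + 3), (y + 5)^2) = 1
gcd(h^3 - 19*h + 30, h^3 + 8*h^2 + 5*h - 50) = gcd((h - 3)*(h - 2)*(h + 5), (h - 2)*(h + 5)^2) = h^2 + 3*h - 10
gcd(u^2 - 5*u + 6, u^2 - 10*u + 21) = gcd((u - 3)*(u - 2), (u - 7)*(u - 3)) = u - 3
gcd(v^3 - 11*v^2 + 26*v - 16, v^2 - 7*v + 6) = v - 1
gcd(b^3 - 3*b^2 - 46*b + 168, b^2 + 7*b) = b + 7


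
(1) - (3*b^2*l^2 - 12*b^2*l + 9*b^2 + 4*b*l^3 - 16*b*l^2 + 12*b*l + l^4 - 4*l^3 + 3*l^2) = -3*b^2*l^2 + 12*b^2*l - 9*b^2 - 4*b*l^3 + 16*b*l^2 - 12*b*l - l^4 + 4*l^3 - 3*l^2 + 1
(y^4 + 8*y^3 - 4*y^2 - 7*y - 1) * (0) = 0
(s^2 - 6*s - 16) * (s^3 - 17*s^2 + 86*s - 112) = s^5 - 23*s^4 + 172*s^3 - 356*s^2 - 704*s + 1792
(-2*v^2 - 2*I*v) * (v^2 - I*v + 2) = -2*v^4 - 6*v^2 - 4*I*v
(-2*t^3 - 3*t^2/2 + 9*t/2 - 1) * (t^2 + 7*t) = -2*t^5 - 31*t^4/2 - 6*t^3 + 61*t^2/2 - 7*t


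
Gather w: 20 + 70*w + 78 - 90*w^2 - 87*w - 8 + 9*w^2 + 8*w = -81*w^2 - 9*w + 90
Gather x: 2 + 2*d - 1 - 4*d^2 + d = -4*d^2 + 3*d + 1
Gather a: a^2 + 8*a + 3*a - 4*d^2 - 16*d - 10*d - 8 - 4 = a^2 + 11*a - 4*d^2 - 26*d - 12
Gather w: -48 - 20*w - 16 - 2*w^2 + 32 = -2*w^2 - 20*w - 32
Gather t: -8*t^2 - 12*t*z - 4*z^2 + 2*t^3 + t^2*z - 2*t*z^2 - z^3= 2*t^3 + t^2*(z - 8) + t*(-2*z^2 - 12*z) - z^3 - 4*z^2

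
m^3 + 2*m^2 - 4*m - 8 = (m - 2)*(m + 2)^2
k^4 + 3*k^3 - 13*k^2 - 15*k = k*(k - 3)*(k + 1)*(k + 5)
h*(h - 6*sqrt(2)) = h^2 - 6*sqrt(2)*h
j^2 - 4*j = j*(j - 4)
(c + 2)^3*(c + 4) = c^4 + 10*c^3 + 36*c^2 + 56*c + 32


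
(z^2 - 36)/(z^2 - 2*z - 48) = (z - 6)/(z - 8)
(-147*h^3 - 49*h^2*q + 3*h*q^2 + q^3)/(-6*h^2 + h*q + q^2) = (-49*h^2 + q^2)/(-2*h + q)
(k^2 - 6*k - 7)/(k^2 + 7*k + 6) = (k - 7)/(k + 6)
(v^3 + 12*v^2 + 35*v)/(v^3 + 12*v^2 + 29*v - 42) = v*(v + 5)/(v^2 + 5*v - 6)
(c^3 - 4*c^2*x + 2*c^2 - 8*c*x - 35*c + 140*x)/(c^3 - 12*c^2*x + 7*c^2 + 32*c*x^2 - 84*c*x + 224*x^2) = (5 - c)/(-c + 8*x)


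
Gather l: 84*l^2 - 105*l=84*l^2 - 105*l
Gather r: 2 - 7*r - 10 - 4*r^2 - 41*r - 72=-4*r^2 - 48*r - 80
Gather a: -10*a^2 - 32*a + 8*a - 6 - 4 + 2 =-10*a^2 - 24*a - 8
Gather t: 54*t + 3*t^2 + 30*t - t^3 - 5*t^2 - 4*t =-t^3 - 2*t^2 + 80*t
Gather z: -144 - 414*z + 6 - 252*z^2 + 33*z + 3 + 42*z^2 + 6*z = -210*z^2 - 375*z - 135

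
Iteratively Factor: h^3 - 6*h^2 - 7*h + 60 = (h + 3)*(h^2 - 9*h + 20) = (h - 5)*(h + 3)*(h - 4)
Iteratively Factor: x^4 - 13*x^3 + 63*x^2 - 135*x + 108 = (x - 3)*(x^3 - 10*x^2 + 33*x - 36) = (x - 3)^2*(x^2 - 7*x + 12) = (x - 3)^3*(x - 4)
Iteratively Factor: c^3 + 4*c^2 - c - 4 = (c - 1)*(c^2 + 5*c + 4) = (c - 1)*(c + 4)*(c + 1)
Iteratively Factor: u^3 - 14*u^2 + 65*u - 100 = (u - 4)*(u^2 - 10*u + 25) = (u - 5)*(u - 4)*(u - 5)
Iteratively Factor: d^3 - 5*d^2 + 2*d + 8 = (d + 1)*(d^2 - 6*d + 8) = (d - 4)*(d + 1)*(d - 2)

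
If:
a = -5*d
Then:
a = -5*d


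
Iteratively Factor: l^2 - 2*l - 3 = (l + 1)*(l - 3)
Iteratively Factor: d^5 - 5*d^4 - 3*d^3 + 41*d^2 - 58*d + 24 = (d - 1)*(d^4 - 4*d^3 - 7*d^2 + 34*d - 24) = (d - 2)*(d - 1)*(d^3 - 2*d^2 - 11*d + 12) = (d - 2)*(d - 1)^2*(d^2 - d - 12) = (d - 2)*(d - 1)^2*(d + 3)*(d - 4)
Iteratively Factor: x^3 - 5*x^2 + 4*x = (x - 4)*(x^2 - x) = (x - 4)*(x - 1)*(x)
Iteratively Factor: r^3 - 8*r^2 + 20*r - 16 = (r - 4)*(r^2 - 4*r + 4) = (r - 4)*(r - 2)*(r - 2)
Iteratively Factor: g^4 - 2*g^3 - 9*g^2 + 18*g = (g - 2)*(g^3 - 9*g) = (g - 3)*(g - 2)*(g^2 + 3*g) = g*(g - 3)*(g - 2)*(g + 3)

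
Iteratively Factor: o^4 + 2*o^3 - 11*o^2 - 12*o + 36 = (o + 3)*(o^3 - o^2 - 8*o + 12) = (o - 2)*(o + 3)*(o^2 + o - 6) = (o - 2)*(o + 3)^2*(o - 2)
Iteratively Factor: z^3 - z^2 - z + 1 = (z + 1)*(z^2 - 2*z + 1) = (z - 1)*(z + 1)*(z - 1)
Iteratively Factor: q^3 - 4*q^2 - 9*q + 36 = (q - 4)*(q^2 - 9) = (q - 4)*(q + 3)*(q - 3)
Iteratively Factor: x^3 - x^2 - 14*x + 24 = (x - 2)*(x^2 + x - 12) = (x - 3)*(x - 2)*(x + 4)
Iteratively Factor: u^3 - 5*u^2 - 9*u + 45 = (u - 5)*(u^2 - 9) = (u - 5)*(u + 3)*(u - 3)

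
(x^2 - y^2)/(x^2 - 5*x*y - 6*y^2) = (x - y)/(x - 6*y)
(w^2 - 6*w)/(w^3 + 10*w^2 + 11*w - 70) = w*(w - 6)/(w^3 + 10*w^2 + 11*w - 70)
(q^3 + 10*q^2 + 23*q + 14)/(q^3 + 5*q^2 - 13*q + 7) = (q^2 + 3*q + 2)/(q^2 - 2*q + 1)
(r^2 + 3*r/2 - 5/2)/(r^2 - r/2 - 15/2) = (r - 1)/(r - 3)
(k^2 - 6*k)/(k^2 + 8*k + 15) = k*(k - 6)/(k^2 + 8*k + 15)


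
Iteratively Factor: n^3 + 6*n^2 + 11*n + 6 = (n + 3)*(n^2 + 3*n + 2) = (n + 2)*(n + 3)*(n + 1)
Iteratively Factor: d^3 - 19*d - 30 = (d - 5)*(d^2 + 5*d + 6) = (d - 5)*(d + 3)*(d + 2)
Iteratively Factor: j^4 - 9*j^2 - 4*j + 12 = (j - 3)*(j^3 + 3*j^2 - 4) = (j - 3)*(j + 2)*(j^2 + j - 2) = (j - 3)*(j + 2)^2*(j - 1)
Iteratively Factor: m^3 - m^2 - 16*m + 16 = (m + 4)*(m^2 - 5*m + 4) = (m - 1)*(m + 4)*(m - 4)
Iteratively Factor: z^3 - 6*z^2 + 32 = (z - 4)*(z^2 - 2*z - 8) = (z - 4)*(z + 2)*(z - 4)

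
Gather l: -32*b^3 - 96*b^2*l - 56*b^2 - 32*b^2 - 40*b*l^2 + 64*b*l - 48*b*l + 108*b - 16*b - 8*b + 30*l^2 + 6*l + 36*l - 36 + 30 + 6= -32*b^3 - 88*b^2 + 84*b + l^2*(30 - 40*b) + l*(-96*b^2 + 16*b + 42)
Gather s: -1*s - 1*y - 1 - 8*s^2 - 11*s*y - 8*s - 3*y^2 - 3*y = -8*s^2 + s*(-11*y - 9) - 3*y^2 - 4*y - 1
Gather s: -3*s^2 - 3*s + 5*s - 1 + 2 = -3*s^2 + 2*s + 1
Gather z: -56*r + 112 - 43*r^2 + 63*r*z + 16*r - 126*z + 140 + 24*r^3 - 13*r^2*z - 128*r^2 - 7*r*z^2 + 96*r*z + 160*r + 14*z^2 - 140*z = 24*r^3 - 171*r^2 + 120*r + z^2*(14 - 7*r) + z*(-13*r^2 + 159*r - 266) + 252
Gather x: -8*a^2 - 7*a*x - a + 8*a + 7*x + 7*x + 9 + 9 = -8*a^2 + 7*a + x*(14 - 7*a) + 18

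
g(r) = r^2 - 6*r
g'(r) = 2*r - 6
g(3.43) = -8.82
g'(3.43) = 0.86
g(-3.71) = 36.02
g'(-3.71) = -13.42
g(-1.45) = 10.80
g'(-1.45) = -8.90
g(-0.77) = 5.21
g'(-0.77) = -7.54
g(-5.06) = 55.96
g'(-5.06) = -16.12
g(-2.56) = 21.91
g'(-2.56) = -11.12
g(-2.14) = 17.42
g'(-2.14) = -10.28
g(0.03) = -0.18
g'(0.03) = -5.94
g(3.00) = -9.00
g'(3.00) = 0.00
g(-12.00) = 216.00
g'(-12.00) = -30.00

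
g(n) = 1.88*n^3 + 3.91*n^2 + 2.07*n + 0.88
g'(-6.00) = 158.19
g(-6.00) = -276.86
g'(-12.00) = 720.39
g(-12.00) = -2709.56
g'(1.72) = 32.21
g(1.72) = 25.57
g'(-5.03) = 105.43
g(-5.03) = -149.86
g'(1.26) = 20.88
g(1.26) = 13.46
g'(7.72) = 398.58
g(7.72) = 1114.88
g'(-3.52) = 44.43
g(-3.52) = -39.95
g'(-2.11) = 10.68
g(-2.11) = -3.74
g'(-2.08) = 10.21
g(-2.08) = -3.43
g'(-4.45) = 78.96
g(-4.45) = -96.57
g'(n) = 5.64*n^2 + 7.82*n + 2.07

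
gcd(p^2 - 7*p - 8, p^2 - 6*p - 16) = p - 8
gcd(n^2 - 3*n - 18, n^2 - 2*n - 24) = n - 6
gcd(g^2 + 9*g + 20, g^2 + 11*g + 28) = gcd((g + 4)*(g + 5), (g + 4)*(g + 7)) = g + 4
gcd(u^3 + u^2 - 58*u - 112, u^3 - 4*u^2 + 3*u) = 1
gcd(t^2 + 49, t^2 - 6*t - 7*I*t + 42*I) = t - 7*I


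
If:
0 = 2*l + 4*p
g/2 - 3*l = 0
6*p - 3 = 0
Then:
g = -6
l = -1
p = 1/2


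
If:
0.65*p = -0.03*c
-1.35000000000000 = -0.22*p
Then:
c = -132.95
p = 6.14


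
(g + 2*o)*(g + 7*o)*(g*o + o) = g^3*o + 9*g^2*o^2 + g^2*o + 14*g*o^3 + 9*g*o^2 + 14*o^3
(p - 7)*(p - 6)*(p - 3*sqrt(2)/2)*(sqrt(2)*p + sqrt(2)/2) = sqrt(2)*p^4 - 25*sqrt(2)*p^3/2 - 3*p^3 + 75*p^2/2 + 71*sqrt(2)*p^2/2 - 213*p/2 + 21*sqrt(2)*p - 63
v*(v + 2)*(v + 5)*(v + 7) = v^4 + 14*v^3 + 59*v^2 + 70*v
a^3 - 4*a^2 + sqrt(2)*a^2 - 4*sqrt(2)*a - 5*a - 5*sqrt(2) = (a - 5)*(a + 1)*(a + sqrt(2))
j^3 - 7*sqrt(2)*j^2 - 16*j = j*(j - 8*sqrt(2))*(j + sqrt(2))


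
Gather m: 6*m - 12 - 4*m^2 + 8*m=-4*m^2 + 14*m - 12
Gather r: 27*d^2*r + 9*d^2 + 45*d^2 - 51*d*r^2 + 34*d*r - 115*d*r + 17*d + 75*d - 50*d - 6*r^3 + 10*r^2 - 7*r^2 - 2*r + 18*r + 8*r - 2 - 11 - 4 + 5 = 54*d^2 + 42*d - 6*r^3 + r^2*(3 - 51*d) + r*(27*d^2 - 81*d + 24) - 12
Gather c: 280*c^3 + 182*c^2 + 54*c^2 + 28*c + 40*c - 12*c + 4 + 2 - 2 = 280*c^3 + 236*c^2 + 56*c + 4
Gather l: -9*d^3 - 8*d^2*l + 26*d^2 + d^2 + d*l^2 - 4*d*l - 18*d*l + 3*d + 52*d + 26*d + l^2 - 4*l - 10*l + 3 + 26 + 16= -9*d^3 + 27*d^2 + 81*d + l^2*(d + 1) + l*(-8*d^2 - 22*d - 14) + 45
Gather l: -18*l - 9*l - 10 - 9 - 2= -27*l - 21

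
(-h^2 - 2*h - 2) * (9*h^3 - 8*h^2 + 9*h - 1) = -9*h^5 - 10*h^4 - 11*h^3 - h^2 - 16*h + 2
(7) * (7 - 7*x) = 49 - 49*x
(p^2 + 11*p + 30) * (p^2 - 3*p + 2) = p^4 + 8*p^3 - p^2 - 68*p + 60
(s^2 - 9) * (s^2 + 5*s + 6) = s^4 + 5*s^3 - 3*s^2 - 45*s - 54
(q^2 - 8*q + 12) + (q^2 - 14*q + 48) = 2*q^2 - 22*q + 60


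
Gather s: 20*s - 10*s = 10*s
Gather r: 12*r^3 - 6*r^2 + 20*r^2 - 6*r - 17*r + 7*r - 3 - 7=12*r^3 + 14*r^2 - 16*r - 10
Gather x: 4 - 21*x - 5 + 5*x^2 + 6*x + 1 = 5*x^2 - 15*x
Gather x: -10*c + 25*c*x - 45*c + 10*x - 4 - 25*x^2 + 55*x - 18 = -55*c - 25*x^2 + x*(25*c + 65) - 22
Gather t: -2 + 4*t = 4*t - 2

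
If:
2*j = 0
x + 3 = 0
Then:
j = 0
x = -3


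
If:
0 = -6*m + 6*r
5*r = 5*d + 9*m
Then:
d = -4*r/5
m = r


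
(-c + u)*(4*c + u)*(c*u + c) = -4*c^3*u - 4*c^3 + 3*c^2*u^2 + 3*c^2*u + c*u^3 + c*u^2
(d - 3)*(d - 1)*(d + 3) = d^3 - d^2 - 9*d + 9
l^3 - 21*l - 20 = (l - 5)*(l + 1)*(l + 4)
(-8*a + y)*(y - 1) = -8*a*y + 8*a + y^2 - y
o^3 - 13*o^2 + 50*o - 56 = (o - 7)*(o - 4)*(o - 2)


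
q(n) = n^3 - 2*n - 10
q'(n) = 3*n^2 - 2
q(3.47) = 24.84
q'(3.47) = 34.12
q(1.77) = -7.99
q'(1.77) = 7.40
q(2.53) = 1.13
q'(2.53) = 17.20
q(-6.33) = -250.98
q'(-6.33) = 118.21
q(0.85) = -11.09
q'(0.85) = 0.17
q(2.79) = 6.14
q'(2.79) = 21.35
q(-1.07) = -9.09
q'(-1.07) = 1.43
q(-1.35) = -9.76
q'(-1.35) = 3.47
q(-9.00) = -721.00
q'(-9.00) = 241.00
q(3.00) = 11.00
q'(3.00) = 25.00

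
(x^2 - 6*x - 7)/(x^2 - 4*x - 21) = (x + 1)/(x + 3)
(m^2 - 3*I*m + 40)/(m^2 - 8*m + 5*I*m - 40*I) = (m - 8*I)/(m - 8)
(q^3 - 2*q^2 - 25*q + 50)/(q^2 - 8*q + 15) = (q^2 + 3*q - 10)/(q - 3)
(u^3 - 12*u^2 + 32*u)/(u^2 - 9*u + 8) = u*(u - 4)/(u - 1)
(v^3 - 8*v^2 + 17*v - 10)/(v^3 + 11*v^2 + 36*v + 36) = (v^3 - 8*v^2 + 17*v - 10)/(v^3 + 11*v^2 + 36*v + 36)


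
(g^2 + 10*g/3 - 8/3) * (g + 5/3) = g^3 + 5*g^2 + 26*g/9 - 40/9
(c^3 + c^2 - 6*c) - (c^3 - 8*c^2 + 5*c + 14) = 9*c^2 - 11*c - 14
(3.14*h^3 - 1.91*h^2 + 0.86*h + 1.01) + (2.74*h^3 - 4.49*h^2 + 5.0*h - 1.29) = 5.88*h^3 - 6.4*h^2 + 5.86*h - 0.28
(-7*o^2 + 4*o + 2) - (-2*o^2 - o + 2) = -5*o^2 + 5*o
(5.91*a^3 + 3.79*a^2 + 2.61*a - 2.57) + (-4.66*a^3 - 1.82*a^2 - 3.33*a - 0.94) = 1.25*a^3 + 1.97*a^2 - 0.72*a - 3.51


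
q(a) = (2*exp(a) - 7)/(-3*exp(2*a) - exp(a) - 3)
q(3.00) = -0.03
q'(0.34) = -0.79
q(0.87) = 0.10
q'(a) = (2*exp(a) - 7)*(6*exp(2*a) + exp(a))/(-3*exp(2*a) - exp(a) - 3)^2 + 2*exp(a)/(-3*exp(2*a) - exp(a) - 3)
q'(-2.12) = -0.22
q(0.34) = 0.41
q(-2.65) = 2.22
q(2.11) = -0.04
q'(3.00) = 0.02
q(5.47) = -0.00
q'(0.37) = -0.77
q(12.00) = 0.00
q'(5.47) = 0.00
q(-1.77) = 2.04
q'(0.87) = -0.37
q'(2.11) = 0.01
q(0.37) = 0.38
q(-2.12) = 2.14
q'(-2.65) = -0.12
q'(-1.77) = -0.32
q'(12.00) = 0.00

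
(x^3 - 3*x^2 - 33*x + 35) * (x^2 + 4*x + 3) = x^5 + x^4 - 42*x^3 - 106*x^2 + 41*x + 105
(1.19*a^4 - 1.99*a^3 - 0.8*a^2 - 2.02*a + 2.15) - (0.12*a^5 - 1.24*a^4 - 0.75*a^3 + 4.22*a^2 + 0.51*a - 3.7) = -0.12*a^5 + 2.43*a^4 - 1.24*a^3 - 5.02*a^2 - 2.53*a + 5.85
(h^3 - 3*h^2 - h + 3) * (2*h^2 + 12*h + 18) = 2*h^5 + 6*h^4 - 20*h^3 - 60*h^2 + 18*h + 54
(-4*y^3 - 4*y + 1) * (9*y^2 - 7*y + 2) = -36*y^5 + 28*y^4 - 44*y^3 + 37*y^2 - 15*y + 2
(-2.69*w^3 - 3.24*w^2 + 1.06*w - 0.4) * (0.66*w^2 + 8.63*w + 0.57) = -1.7754*w^5 - 25.3531*w^4 - 28.7949*w^3 + 7.037*w^2 - 2.8478*w - 0.228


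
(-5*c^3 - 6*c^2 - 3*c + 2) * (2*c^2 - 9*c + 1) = -10*c^5 + 33*c^4 + 43*c^3 + 25*c^2 - 21*c + 2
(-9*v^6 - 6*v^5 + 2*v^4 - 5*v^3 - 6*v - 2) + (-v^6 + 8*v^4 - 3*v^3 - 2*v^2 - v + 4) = -10*v^6 - 6*v^5 + 10*v^4 - 8*v^3 - 2*v^2 - 7*v + 2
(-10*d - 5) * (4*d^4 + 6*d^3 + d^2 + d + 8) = -40*d^5 - 80*d^4 - 40*d^3 - 15*d^2 - 85*d - 40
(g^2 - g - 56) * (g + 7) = g^3 + 6*g^2 - 63*g - 392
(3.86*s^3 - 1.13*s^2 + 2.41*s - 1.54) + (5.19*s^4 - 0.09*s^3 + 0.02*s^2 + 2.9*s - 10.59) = 5.19*s^4 + 3.77*s^3 - 1.11*s^2 + 5.31*s - 12.13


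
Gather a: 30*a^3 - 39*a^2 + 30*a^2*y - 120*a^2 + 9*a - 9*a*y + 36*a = 30*a^3 + a^2*(30*y - 159) + a*(45 - 9*y)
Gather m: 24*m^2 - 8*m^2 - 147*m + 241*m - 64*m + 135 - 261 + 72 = 16*m^2 + 30*m - 54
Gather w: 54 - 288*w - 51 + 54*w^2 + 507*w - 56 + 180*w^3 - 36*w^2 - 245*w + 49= 180*w^3 + 18*w^2 - 26*w - 4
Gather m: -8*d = -8*d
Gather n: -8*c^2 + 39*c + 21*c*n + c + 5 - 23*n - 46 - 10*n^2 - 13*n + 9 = -8*c^2 + 40*c - 10*n^2 + n*(21*c - 36) - 32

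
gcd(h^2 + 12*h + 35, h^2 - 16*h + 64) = 1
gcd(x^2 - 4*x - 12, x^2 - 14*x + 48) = x - 6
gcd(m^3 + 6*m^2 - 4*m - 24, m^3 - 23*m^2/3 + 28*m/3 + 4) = m - 2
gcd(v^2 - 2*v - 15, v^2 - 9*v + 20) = v - 5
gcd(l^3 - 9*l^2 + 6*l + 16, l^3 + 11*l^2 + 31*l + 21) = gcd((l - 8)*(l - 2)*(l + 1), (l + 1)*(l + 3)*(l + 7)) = l + 1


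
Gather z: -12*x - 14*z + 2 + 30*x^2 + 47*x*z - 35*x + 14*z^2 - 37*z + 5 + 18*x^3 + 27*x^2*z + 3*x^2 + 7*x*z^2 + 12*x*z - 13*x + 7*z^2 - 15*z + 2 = 18*x^3 + 33*x^2 - 60*x + z^2*(7*x + 21) + z*(27*x^2 + 59*x - 66) + 9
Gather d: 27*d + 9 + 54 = 27*d + 63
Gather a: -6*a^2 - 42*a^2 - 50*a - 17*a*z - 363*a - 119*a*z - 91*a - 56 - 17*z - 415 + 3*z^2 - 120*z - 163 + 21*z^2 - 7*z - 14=-48*a^2 + a*(-136*z - 504) + 24*z^2 - 144*z - 648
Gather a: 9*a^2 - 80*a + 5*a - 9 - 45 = 9*a^2 - 75*a - 54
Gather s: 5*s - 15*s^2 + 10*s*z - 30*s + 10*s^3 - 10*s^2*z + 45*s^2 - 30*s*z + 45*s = 10*s^3 + s^2*(30 - 10*z) + s*(20 - 20*z)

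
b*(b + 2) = b^2 + 2*b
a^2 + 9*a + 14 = (a + 2)*(a + 7)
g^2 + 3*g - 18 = (g - 3)*(g + 6)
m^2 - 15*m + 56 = (m - 8)*(m - 7)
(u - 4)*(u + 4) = u^2 - 16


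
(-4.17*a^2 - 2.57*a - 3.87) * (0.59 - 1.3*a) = 5.421*a^3 + 0.8807*a^2 + 3.5147*a - 2.2833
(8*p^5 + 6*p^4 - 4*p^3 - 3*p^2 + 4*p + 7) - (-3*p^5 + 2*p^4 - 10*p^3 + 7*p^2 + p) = 11*p^5 + 4*p^4 + 6*p^3 - 10*p^2 + 3*p + 7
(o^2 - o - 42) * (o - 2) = o^3 - 3*o^2 - 40*o + 84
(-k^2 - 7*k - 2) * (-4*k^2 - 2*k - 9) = 4*k^4 + 30*k^3 + 31*k^2 + 67*k + 18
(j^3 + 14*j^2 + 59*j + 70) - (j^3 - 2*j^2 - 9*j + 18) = 16*j^2 + 68*j + 52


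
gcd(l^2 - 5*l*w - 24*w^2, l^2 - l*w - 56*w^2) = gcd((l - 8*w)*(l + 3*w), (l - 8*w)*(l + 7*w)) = -l + 8*w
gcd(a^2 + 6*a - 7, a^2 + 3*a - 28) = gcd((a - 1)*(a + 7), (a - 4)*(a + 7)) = a + 7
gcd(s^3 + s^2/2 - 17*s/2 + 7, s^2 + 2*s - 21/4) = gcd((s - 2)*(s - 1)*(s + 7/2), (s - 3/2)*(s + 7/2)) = s + 7/2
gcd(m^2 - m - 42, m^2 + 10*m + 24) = m + 6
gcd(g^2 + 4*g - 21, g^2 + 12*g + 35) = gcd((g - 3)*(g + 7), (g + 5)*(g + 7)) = g + 7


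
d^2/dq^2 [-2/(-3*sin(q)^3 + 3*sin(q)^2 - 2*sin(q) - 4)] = 2*(-81*sin(q)^6 + 99*sin(q)^5 + 60*sin(q)^4 - 18*sin(q)^3 + 38*sin(q)^2 - 100*sin(q) + 32)/(3*sin(q)^3 - 3*sin(q)^2 + 2*sin(q) + 4)^3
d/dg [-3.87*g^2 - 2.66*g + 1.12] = -7.74*g - 2.66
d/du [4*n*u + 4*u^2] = 4*n + 8*u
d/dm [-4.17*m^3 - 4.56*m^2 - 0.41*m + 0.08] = -12.51*m^2 - 9.12*m - 0.41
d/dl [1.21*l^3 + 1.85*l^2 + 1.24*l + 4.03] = 3.63*l^2 + 3.7*l + 1.24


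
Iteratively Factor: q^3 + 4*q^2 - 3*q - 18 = (q + 3)*(q^2 + q - 6) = (q - 2)*(q + 3)*(q + 3)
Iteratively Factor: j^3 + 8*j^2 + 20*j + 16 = (j + 4)*(j^2 + 4*j + 4) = (j + 2)*(j + 4)*(j + 2)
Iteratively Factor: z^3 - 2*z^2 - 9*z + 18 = (z - 3)*(z^2 + z - 6) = (z - 3)*(z + 3)*(z - 2)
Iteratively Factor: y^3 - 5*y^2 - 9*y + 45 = (y - 5)*(y^2 - 9) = (y - 5)*(y + 3)*(y - 3)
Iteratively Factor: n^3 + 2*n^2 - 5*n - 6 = (n + 1)*(n^2 + n - 6) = (n + 1)*(n + 3)*(n - 2)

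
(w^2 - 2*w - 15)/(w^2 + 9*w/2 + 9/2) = 2*(w - 5)/(2*w + 3)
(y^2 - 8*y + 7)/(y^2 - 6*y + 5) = (y - 7)/(y - 5)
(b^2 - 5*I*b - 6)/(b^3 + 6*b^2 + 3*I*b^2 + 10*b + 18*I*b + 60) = (b - 3*I)/(b^2 + b*(6 + 5*I) + 30*I)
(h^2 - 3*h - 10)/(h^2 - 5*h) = (h + 2)/h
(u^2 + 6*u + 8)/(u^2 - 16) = (u + 2)/(u - 4)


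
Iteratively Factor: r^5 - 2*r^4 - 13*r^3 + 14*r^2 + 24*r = (r - 2)*(r^4 - 13*r^2 - 12*r) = (r - 4)*(r - 2)*(r^3 + 4*r^2 + 3*r) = (r - 4)*(r - 2)*(r + 1)*(r^2 + 3*r) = (r - 4)*(r - 2)*(r + 1)*(r + 3)*(r)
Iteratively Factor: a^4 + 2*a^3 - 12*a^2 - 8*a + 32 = (a + 2)*(a^3 - 12*a + 16) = (a - 2)*(a + 2)*(a^2 + 2*a - 8) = (a - 2)*(a + 2)*(a + 4)*(a - 2)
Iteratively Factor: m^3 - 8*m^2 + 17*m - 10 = (m - 5)*(m^2 - 3*m + 2) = (m - 5)*(m - 1)*(m - 2)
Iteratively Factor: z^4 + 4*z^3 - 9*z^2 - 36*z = (z + 4)*(z^3 - 9*z) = (z + 3)*(z + 4)*(z^2 - 3*z) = (z - 3)*(z + 3)*(z + 4)*(z)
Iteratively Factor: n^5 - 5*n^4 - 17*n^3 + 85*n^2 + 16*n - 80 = (n - 5)*(n^4 - 17*n^2 + 16) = (n - 5)*(n + 1)*(n^3 - n^2 - 16*n + 16) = (n - 5)*(n - 1)*(n + 1)*(n^2 - 16) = (n - 5)*(n - 4)*(n - 1)*(n + 1)*(n + 4)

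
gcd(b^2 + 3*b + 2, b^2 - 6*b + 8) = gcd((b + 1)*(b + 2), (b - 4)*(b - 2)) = 1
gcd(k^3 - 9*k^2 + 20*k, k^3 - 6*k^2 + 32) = k - 4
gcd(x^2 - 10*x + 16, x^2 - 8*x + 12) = x - 2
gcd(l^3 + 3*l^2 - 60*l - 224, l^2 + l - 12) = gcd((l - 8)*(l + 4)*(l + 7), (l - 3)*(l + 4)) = l + 4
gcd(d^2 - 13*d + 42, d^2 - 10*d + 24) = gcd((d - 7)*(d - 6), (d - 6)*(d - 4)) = d - 6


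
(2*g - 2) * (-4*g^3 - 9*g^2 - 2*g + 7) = -8*g^4 - 10*g^3 + 14*g^2 + 18*g - 14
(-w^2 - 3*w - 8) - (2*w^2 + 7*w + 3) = -3*w^2 - 10*w - 11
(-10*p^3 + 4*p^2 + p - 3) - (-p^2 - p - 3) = -10*p^3 + 5*p^2 + 2*p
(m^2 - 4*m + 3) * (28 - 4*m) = -4*m^3 + 44*m^2 - 124*m + 84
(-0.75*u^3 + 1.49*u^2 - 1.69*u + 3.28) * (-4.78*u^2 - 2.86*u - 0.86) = 3.585*u^5 - 4.9772*u^4 + 4.4618*u^3 - 12.1264*u^2 - 7.9274*u - 2.8208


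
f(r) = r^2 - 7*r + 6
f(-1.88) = 22.69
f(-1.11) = 15.00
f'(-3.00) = -13.00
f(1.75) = -3.19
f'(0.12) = -6.76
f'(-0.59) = -8.18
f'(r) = 2*r - 7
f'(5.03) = 3.06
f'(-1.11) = -9.22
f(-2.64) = 31.45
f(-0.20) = 7.44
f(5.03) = -3.91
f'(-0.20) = -7.40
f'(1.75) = -3.50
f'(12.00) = 17.00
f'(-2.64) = -12.28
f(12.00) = 66.00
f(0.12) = 5.17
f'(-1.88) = -10.76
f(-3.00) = 36.00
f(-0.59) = 10.48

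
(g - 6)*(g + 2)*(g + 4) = g^3 - 28*g - 48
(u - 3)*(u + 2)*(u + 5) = u^3 + 4*u^2 - 11*u - 30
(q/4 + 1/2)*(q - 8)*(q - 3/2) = q^3/4 - 15*q^2/8 - 7*q/4 + 6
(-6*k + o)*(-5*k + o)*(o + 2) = 30*k^2*o + 60*k^2 - 11*k*o^2 - 22*k*o + o^3 + 2*o^2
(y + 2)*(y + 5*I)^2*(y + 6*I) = y^4 + 2*y^3 + 16*I*y^3 - 85*y^2 + 32*I*y^2 - 170*y - 150*I*y - 300*I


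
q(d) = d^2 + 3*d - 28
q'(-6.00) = -9.00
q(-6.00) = -10.00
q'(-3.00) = -3.00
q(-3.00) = -28.00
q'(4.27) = 11.54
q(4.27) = 3.04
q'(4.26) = 11.52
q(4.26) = 2.93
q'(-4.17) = -5.34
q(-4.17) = -23.12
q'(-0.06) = 2.88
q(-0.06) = -28.18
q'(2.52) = 8.04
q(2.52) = -14.09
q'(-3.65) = -4.30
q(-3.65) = -25.63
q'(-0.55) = 1.90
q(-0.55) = -29.35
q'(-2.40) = -1.80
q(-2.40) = -29.44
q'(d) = 2*d + 3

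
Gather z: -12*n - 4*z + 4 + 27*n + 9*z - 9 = 15*n + 5*z - 5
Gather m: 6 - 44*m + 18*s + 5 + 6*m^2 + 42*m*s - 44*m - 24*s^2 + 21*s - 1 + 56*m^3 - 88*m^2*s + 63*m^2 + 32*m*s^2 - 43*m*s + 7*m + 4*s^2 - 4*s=56*m^3 + m^2*(69 - 88*s) + m*(32*s^2 - s - 81) - 20*s^2 + 35*s + 10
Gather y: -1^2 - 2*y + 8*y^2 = 8*y^2 - 2*y - 1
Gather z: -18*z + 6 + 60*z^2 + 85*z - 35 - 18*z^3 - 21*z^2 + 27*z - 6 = -18*z^3 + 39*z^2 + 94*z - 35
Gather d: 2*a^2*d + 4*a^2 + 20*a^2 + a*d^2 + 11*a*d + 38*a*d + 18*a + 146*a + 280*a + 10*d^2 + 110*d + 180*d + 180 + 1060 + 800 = 24*a^2 + 444*a + d^2*(a + 10) + d*(2*a^2 + 49*a + 290) + 2040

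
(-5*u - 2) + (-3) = -5*u - 5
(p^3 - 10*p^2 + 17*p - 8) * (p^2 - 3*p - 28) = p^5 - 13*p^4 + 19*p^3 + 221*p^2 - 452*p + 224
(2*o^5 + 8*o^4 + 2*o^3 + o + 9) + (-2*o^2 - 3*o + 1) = 2*o^5 + 8*o^4 + 2*o^3 - 2*o^2 - 2*o + 10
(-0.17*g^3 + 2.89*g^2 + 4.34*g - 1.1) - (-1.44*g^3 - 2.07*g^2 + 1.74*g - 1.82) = 1.27*g^3 + 4.96*g^2 + 2.6*g + 0.72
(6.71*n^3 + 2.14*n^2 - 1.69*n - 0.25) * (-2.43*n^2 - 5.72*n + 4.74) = -16.3053*n^5 - 43.5814*n^4 + 23.6713*n^3 + 20.4179*n^2 - 6.5806*n - 1.185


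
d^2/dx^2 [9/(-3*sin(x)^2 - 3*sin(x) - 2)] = 27*(12*sin(x)^4 + 9*sin(x)^3 - 23*sin(x)^2 - 20*sin(x) - 2)/(3*sin(x)^2 + 3*sin(x) + 2)^3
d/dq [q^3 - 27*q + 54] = 3*q^2 - 27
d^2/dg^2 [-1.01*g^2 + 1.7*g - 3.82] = -2.02000000000000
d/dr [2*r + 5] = 2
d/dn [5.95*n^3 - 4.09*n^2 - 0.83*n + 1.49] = 17.85*n^2 - 8.18*n - 0.83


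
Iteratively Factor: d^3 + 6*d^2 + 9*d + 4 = (d + 1)*(d^2 + 5*d + 4) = (d + 1)^2*(d + 4)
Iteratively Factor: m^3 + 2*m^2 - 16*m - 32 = (m + 4)*(m^2 - 2*m - 8) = (m + 2)*(m + 4)*(m - 4)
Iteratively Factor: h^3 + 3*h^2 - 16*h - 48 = (h + 4)*(h^2 - h - 12) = (h + 3)*(h + 4)*(h - 4)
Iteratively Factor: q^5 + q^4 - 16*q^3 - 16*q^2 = (q + 1)*(q^4 - 16*q^2) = q*(q + 1)*(q^3 - 16*q) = q^2*(q + 1)*(q^2 - 16) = q^2*(q + 1)*(q + 4)*(q - 4)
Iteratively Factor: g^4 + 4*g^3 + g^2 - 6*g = (g)*(g^3 + 4*g^2 + g - 6) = g*(g + 2)*(g^2 + 2*g - 3) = g*(g + 2)*(g + 3)*(g - 1)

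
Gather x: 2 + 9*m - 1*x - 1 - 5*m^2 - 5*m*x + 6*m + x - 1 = -5*m^2 - 5*m*x + 15*m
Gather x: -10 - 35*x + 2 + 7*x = -28*x - 8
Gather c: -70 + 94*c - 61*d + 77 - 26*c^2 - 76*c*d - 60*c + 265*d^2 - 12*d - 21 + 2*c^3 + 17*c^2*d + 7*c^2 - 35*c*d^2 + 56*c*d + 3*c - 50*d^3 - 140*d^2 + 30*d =2*c^3 + c^2*(17*d - 19) + c*(-35*d^2 - 20*d + 37) - 50*d^3 + 125*d^2 - 43*d - 14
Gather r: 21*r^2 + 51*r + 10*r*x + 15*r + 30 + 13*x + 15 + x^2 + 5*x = 21*r^2 + r*(10*x + 66) + x^2 + 18*x + 45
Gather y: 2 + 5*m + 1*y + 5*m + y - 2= 10*m + 2*y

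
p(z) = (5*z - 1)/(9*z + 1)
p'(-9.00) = 0.00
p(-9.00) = 0.58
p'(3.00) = 0.02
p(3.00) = 0.50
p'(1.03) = 0.13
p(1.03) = 0.40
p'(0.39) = 0.69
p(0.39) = 0.21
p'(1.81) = 0.05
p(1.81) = 0.47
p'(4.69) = 0.01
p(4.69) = 0.52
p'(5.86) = 0.00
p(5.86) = 0.53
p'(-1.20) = 0.15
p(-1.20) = 0.71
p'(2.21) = 0.03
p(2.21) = 0.48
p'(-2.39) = 0.03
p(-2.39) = 0.63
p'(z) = -9*(5*z - 1)/(9*z + 1)^2 + 5/(9*z + 1)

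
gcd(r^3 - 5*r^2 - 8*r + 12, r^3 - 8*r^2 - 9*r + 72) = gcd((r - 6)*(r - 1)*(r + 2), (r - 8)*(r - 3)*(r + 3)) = 1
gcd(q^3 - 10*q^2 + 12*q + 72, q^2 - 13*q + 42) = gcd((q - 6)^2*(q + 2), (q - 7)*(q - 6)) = q - 6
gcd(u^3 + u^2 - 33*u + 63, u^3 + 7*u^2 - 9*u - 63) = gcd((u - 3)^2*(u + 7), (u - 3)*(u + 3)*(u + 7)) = u^2 + 4*u - 21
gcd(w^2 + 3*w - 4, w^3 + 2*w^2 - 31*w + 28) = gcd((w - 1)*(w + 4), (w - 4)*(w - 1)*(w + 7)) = w - 1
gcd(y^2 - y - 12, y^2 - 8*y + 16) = y - 4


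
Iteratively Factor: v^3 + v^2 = (v)*(v^2 + v) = v*(v + 1)*(v)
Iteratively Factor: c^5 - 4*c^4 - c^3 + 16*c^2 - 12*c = (c - 1)*(c^4 - 3*c^3 - 4*c^2 + 12*c) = (c - 2)*(c - 1)*(c^3 - c^2 - 6*c) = (c - 2)*(c - 1)*(c + 2)*(c^2 - 3*c) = c*(c - 2)*(c - 1)*(c + 2)*(c - 3)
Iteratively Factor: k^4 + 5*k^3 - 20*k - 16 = (k + 4)*(k^3 + k^2 - 4*k - 4) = (k + 2)*(k + 4)*(k^2 - k - 2) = (k - 2)*(k + 2)*(k + 4)*(k + 1)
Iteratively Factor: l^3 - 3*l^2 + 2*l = (l)*(l^2 - 3*l + 2) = l*(l - 1)*(l - 2)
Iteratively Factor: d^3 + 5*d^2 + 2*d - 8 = (d + 4)*(d^2 + d - 2) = (d - 1)*(d + 4)*(d + 2)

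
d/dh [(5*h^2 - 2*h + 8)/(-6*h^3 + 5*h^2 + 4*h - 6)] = 2*(15*h^4 - 12*h^3 + 87*h^2 - 70*h - 10)/(36*h^6 - 60*h^5 - 23*h^4 + 112*h^3 - 44*h^2 - 48*h + 36)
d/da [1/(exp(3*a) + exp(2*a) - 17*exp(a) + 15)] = (-3*exp(2*a) - 2*exp(a) + 17)*exp(a)/(exp(3*a) + exp(2*a) - 17*exp(a) + 15)^2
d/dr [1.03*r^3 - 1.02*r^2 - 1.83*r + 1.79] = 3.09*r^2 - 2.04*r - 1.83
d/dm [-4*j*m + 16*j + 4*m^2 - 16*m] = -4*j + 8*m - 16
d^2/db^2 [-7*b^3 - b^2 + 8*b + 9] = -42*b - 2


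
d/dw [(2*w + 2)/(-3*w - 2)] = 2/(3*w + 2)^2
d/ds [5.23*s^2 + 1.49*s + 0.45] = 10.46*s + 1.49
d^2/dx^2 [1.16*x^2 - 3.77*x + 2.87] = 2.32000000000000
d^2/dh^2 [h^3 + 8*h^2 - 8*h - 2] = 6*h + 16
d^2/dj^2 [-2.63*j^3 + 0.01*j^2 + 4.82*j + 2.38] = 0.02 - 15.78*j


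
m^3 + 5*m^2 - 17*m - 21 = (m - 3)*(m + 1)*(m + 7)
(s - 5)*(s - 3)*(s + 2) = s^3 - 6*s^2 - s + 30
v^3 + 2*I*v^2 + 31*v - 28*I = (v - 4*I)*(v - I)*(v + 7*I)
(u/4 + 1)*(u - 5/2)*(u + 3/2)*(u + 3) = u^4/4 + 3*u^3/2 + 5*u^2/16 - 153*u/16 - 45/4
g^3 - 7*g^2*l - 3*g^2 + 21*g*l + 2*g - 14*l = (g - 2)*(g - 1)*(g - 7*l)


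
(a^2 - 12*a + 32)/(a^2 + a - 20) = (a - 8)/(a + 5)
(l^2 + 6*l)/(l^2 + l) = (l + 6)/(l + 1)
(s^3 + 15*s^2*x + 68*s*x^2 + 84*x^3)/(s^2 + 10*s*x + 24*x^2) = (s^2 + 9*s*x + 14*x^2)/(s + 4*x)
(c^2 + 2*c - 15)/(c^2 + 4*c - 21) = (c + 5)/(c + 7)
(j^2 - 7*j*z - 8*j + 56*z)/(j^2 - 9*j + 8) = (j - 7*z)/(j - 1)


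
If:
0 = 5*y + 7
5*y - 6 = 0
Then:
No Solution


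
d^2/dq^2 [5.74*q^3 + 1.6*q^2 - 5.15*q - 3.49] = 34.44*q + 3.2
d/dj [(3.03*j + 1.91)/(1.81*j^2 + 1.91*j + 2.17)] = (-5.4843*j^2 - 6.9142*j + 2.927)/(3.2761*j^4 + 6.9142*j^3 + 11.5035*j^2 + 8.2894*j + 4.7089)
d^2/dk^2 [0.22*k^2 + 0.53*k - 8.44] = 0.440000000000000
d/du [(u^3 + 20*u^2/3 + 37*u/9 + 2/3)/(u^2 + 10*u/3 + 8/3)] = (27*u^4 + 180*u^3 + 705*u^2 + 924*u + 236)/(3*(9*u^4 + 60*u^3 + 148*u^2 + 160*u + 64))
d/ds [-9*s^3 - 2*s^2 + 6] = s*(-27*s - 4)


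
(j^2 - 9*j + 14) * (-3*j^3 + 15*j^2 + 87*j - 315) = -3*j^5 + 42*j^4 - 90*j^3 - 888*j^2 + 4053*j - 4410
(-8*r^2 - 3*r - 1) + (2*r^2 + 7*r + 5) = -6*r^2 + 4*r + 4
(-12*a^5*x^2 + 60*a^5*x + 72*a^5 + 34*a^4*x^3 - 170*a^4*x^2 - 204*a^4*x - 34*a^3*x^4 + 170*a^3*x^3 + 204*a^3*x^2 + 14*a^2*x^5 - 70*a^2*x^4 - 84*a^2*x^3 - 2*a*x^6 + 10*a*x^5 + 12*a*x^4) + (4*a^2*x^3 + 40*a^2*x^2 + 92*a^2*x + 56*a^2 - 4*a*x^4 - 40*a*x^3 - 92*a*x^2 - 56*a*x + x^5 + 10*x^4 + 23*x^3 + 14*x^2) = -12*a^5*x^2 + 60*a^5*x + 72*a^5 + 34*a^4*x^3 - 170*a^4*x^2 - 204*a^4*x - 34*a^3*x^4 + 170*a^3*x^3 + 204*a^3*x^2 + 14*a^2*x^5 - 70*a^2*x^4 - 80*a^2*x^3 + 40*a^2*x^2 + 92*a^2*x + 56*a^2 - 2*a*x^6 + 10*a*x^5 + 8*a*x^4 - 40*a*x^3 - 92*a*x^2 - 56*a*x + x^5 + 10*x^4 + 23*x^3 + 14*x^2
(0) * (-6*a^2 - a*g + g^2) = 0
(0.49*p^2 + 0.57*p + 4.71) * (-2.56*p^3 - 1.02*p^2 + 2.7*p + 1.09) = -1.2544*p^5 - 1.959*p^4 - 11.316*p^3 - 2.7311*p^2 + 13.3383*p + 5.1339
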